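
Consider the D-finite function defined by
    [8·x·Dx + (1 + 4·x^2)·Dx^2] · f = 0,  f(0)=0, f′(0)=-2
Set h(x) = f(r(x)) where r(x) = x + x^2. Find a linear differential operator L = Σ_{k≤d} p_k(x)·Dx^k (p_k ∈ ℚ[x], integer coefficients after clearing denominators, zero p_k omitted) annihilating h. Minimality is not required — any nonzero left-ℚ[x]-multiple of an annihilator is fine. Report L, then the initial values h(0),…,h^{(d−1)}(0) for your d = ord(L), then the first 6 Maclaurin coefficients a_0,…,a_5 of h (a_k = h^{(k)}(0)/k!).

f: a_k = 0, -2, 0, 8/3, 0, -32/5, …
L₀ from L_f via x↦r, Dx↦r'^{-1}Dx.
L = (-2 + 8·x + 32·x^2 + 48·x^3 + 24·x^4)·Dx + (1 + 2·x + 4·x^2 + 16·x^3 + 20·x^4 + 8·x^5)·Dx^2  (order 2).
h: a_k = 0, -2, -2, 8/3, 8, 8/5, …
ICs: h(0) = 0, h′(0) = -2.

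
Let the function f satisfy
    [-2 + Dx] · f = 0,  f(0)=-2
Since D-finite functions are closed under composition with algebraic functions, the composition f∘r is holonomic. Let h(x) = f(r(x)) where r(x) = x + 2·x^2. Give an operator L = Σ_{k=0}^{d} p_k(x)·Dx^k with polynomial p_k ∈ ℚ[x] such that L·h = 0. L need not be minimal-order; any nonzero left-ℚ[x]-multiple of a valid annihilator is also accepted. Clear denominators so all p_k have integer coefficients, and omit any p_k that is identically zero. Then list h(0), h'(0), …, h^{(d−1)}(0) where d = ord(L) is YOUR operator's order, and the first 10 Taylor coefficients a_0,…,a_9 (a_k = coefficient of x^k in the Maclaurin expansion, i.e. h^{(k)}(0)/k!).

f: a_k = -2, -4, -4, -8/3, -4/3, -8/15, -8/45, -16/315, -4/315, -8/2835, …
Change of var in L_f (x↦r) gives L₀.
L = (-2 - 8·x) + Dx  (order 1).
h: a_k = -2, -4, -12, -56/3, -100/3, -216/5, -2648/45, -20848/315, -7916/105, -42856/567, …
ICs: h(0) = -2.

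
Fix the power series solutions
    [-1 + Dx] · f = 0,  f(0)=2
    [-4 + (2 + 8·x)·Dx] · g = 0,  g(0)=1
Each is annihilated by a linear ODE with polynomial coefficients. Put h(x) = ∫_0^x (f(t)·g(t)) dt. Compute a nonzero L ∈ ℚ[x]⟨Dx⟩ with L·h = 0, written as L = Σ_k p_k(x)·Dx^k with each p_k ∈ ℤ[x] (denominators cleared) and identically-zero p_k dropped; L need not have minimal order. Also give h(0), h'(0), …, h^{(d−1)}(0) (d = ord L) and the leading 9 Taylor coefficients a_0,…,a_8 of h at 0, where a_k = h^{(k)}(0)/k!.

L = (-3 - 4·x)·Dx + (1 + 4·x)·Dx^2  (order 2).
h: a_k = 0, 2, 3, 1/3, 19/12, -53/20, 2371/360, -43487/2520, 323377/6720, …
ICs: h(0) = 0, h′(0) = 2.

f: a_k = 2, 2, 1, 1/3, 1/12, 1/60, 1/360, 1/2520, 1/20160, …
g: a_k = 1, 2, -2, 4, -10, 28, -84, 264, -858, …
L₀ := L_f ⊗_s L_g (sym. prod.), ord ≤ 1.
∫: right-multiply L₀ by Dx.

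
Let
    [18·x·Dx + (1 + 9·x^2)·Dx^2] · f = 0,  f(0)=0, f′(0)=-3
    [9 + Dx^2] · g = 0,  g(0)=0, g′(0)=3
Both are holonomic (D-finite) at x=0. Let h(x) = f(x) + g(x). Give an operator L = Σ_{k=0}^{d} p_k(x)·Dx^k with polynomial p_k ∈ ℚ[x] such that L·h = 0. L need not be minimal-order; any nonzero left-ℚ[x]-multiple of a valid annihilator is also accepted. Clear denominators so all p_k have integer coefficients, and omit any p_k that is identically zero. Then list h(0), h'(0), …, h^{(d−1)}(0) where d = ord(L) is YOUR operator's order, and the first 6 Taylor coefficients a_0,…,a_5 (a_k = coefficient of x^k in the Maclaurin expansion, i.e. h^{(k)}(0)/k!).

L = (-1782·x + 20412·x^3 + 13122·x^5)·Dx + (-9 + 567·x^2 + 6561·x^4 + 6561·x^6)·Dx^2 + (-198·x + 2268·x^3 + 1458·x^5)·Dx^3 + (-1 + 63·x^2 + 729·x^4 + 729·x^6)·Dx^4  (order 4).
h: a_k = 0, 0, 0, 9/2, 0, -1863/40, …
ICs: h(0) = 0, h′(0) = 0, h′′(0) = 0, h′′′(0) = 27.

f: a_k = 0, -3, 0, 9, 0, -243/5, …
g: a_k = 0, 3, 0, -9/2, 0, 81/40, …
h₀=f+g: left-lcm gives L₀, ord ≤ 4.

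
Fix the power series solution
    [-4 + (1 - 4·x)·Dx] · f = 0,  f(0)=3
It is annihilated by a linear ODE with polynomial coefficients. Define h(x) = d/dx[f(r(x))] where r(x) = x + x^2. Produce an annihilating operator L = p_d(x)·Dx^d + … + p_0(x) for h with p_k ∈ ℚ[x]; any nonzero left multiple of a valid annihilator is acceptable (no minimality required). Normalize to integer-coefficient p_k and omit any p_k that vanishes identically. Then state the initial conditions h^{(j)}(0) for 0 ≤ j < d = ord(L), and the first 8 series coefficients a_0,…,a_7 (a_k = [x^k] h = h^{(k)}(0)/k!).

L = (10 + 24·x + 24·x^2) + (-1 + 2·x + 12·x^2 + 8·x^3)·Dx  (order 1).
h: a_k = 12, 120, 864, 5568, 33600, 194688, 1096704, 6051840, …
ICs: h(0) = 12.

f: a_k = 3, 12, 48, 192, 768, 3072, 12288, 49152, …
Substitute x→r, Dx→(1/r')Dx; clear ⇒ L₀.
h₀' ⇒ L via d/dx closure of L₀.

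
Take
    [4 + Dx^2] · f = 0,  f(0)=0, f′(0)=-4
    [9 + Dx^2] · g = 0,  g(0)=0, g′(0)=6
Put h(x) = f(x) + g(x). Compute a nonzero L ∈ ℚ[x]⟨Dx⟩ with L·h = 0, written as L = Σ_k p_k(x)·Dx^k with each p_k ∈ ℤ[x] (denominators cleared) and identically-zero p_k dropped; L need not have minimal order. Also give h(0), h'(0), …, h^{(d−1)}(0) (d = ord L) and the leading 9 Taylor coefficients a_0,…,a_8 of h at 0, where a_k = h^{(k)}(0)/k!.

f: a_k = 0, -4, 0, 8/3, 0, -8/15, 0, 16/315, 0, …
g: a_k = 0, 6, 0, -9, 0, 81/20, 0, -243/280, 0, …
L₀ := lclm(L_f,L_g); ord L₀ ≤ 2+2.
L = 36 + 13·Dx^2 + Dx^4  (order 4).
h: a_k = 0, 2, 0, -19/3, 0, 211/60, 0, -2059/2520, 0, …
ICs: h(0) = 0, h′(0) = 2, h′′(0) = 0, h′′′(0) = -38.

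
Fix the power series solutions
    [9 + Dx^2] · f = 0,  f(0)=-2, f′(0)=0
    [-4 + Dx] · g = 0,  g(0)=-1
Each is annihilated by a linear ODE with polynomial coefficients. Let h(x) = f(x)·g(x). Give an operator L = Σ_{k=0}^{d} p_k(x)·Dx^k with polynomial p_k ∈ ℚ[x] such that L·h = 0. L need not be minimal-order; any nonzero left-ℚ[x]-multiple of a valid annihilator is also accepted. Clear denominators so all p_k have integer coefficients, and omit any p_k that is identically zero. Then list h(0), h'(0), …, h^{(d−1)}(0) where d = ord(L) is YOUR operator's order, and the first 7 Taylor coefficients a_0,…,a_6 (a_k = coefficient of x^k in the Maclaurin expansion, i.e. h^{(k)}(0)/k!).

L = 25 - 8·Dx + Dx^2  (order 2).
h: a_k = 2, 8, 7, -44/3, -527/12, -779/15, -11753/360, …
ICs: h(0) = 2, h′(0) = 8.

f: a_k = -2, 0, 9, 0, -27/4, 0, 81/40, …
g: a_k = -1, -4, -8, -32/3, -32/3, -128/15, -256/45, …
Product ⇒ symmetric product L₀, ord ≤ 2.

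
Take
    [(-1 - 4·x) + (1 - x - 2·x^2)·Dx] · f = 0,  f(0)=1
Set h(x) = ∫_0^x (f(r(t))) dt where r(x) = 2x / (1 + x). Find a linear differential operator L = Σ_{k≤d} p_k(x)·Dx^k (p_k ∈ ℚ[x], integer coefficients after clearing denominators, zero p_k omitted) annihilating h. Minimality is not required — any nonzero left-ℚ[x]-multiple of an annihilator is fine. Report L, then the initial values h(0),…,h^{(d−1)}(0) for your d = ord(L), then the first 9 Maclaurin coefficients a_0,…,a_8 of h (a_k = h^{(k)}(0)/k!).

L = (2 + 18·x)·Dx + (-1 - x + 9·x^2 + 9·x^3)·Dx^2  (order 2).
h: a_k = 0, 1, 1, 10/3, 9/2, 18, 27, 810/7, 729/4, …
ICs: h(0) = 0, h′(0) = 1.

f: a_k = 1, 1, 3, 5, 11, 21, 43, 85, 171, …
Substitute x→r, Dx→(1/r')Dx; clear ⇒ L₀.
∫: right-multiply L₀ by Dx.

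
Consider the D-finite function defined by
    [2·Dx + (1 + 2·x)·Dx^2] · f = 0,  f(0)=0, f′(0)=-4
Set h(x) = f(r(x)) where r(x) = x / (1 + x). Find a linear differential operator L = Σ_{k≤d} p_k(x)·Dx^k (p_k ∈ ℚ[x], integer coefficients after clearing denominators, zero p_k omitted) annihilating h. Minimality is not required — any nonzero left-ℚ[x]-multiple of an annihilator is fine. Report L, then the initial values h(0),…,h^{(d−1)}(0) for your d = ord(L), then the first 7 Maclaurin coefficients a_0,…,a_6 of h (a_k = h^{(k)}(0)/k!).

L = (4 + 6·x)·Dx + (1 + 4·x + 3·x^2)·Dx^2  (order 2).
h: a_k = 0, -4, 8, -52/3, 40, -484/5, 728/3, …
ICs: h(0) = 0, h′(0) = -4.

f: a_k = 0, -4, 4, -16/3, 8, -64/5, 64/3, …
f∘r: x↦r, Dx↦Dx/r' in L_f ⇒ L₀.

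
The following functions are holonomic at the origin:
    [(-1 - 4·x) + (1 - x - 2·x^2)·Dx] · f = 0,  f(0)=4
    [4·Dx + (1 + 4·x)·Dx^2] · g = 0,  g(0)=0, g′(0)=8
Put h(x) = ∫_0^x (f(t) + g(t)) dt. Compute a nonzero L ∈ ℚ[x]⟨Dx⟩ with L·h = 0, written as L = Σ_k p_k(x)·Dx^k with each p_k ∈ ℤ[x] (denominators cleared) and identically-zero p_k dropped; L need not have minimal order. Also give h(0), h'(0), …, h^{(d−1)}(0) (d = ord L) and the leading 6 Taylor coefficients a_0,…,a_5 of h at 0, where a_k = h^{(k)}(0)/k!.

L = (156 + 624·x + 1440·x^2 + 768·x^3 + 768·x^4)·Dx^2 + (-1 + 160·x + 1064·x^2 + 1952·x^3 + 1600·x^4 + 1280·x^5)·Dx^3 + (-5 - 39·x - 66·x^2 + 80·x^3 + 240·x^4 + 384·x^5 + 256·x^6)·Dx^4  (order 4).
h: a_k = 0, 4, 6, -4/3, 47/3, -84/5, …
ICs: h(0) = 0, h′(0) = 4, h′′(0) = 12, h′′′(0) = -8.

f: a_k = 4, 4, 12, 20, 44, 84, …
g: a_k = 0, 8, -16, 128/3, -128, 2048/5, …
Sum ⇒ L₀ = lclm(L_f,L_g) in ℚ(x)⟨Dx⟩.
h=∫h₀ ⇒ L = L₀·Dx.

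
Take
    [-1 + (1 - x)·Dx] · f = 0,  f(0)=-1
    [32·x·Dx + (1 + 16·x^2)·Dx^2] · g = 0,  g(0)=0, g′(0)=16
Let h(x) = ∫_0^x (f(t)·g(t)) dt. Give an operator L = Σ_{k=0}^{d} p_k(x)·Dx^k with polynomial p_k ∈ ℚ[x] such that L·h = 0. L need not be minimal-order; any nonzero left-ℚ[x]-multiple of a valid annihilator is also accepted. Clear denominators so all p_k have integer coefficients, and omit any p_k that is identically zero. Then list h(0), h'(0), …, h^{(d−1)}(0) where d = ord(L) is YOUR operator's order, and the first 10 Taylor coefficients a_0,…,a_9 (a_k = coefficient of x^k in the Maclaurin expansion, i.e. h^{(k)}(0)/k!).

L = 32·x·Dx + (2 - 32·x + 64·x^2)·Dx^2 + (-1 + x - 16·x^2 + 16·x^3)·Dx^3  (order 3).
h: a_k = 0, 0, -8, -16/3, 52/3, 208/15, -5624/45, -11248/105, 113038/105, 904304/945, …
ICs: h(0) = 0, h′(0) = 0, h′′(0) = -16.

f: a_k = -1, -1, -1, -1, -1, -1, -1, -1, -1, -1, …
g: a_k = 0, 16, 0, -256/3, 0, 4096/5, 0, -65536/7, 0, 1048576/9, …
Sym-product of L_f,L_g gives L₀ (≤ ord 2).
Integrate: L := L₀·Dx.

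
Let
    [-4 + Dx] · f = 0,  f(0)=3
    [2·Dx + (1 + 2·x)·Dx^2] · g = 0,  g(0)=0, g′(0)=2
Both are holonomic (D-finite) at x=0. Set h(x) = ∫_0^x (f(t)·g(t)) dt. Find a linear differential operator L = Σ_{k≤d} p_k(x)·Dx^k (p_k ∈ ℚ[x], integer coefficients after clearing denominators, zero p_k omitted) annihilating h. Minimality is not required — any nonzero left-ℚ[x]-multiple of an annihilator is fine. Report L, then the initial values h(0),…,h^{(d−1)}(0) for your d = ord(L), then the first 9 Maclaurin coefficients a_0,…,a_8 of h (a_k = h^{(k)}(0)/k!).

L = (8 + 32·x)·Dx + (-6 - 16·x)·Dx^2 + (1 + 2·x)·Dx^3  (order 3).
h: a_k = 0, 0, 3, 6, 8, 36/5, 88/15, 64/21, 272/105, …
ICs: h(0) = 0, h′(0) = 0, h′′(0) = 6.

f: a_k = 3, 12, 24, 32, 32, 128/5, 256/15, 1024/105, 512/105, …
g: a_k = 0, 2, -2, 8/3, -4, 32/5, -32/3, 128/7, -32, …
f·g: L₀ = L_f ⊗_s L_g, ord ≤ 1·2.
∫: right-multiply L₀ by Dx.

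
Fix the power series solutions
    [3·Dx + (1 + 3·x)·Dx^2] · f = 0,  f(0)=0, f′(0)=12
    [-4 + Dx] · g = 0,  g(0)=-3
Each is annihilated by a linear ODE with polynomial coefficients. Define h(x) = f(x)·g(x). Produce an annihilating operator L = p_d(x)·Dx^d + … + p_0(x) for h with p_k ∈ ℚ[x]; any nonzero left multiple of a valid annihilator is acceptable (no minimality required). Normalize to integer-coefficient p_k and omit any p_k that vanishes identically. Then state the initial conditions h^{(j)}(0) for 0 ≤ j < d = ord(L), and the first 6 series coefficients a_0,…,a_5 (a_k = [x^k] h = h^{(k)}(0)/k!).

L = (4 + 48·x) + (-5 - 24·x)·Dx + (1 + 3·x)·Dx^2  (order 2).
h: a_k = 0, -36, -90, -180, -141, -1416/5, …
ICs: h(0) = 0, h′(0) = -36.

f: a_k = 0, 12, -18, 36, -81, 972/5, …
g: a_k = -3, -12, -24, -32, -32, -128/5, …
Sym-product of L_f,L_g gives L₀ (≤ ord 2).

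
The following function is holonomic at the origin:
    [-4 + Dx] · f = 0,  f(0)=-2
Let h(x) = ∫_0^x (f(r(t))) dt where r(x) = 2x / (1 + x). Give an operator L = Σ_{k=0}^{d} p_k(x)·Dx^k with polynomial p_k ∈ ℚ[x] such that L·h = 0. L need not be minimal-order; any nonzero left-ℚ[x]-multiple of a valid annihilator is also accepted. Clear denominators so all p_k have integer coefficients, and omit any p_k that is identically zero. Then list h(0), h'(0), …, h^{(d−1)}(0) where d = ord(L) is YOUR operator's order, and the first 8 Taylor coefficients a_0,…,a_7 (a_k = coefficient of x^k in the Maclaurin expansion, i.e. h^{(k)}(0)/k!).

f: a_k = -2, -8, -16, -64/3, -64/3, -256/15, -512/45, -2048/315, …
h₀=f(r): pull back L_f along r ⇒ L₀.
h=∫₀ˣh₀: take L = L₀·Dx.
L = -8·Dx + (1 + 2·x + x^2)·Dx^2  (order 2).
h: a_k = 0, -2, -8, -16, -44/3, -16/15, 88/15, -368/315, …
ICs: h(0) = 0, h′(0) = -2.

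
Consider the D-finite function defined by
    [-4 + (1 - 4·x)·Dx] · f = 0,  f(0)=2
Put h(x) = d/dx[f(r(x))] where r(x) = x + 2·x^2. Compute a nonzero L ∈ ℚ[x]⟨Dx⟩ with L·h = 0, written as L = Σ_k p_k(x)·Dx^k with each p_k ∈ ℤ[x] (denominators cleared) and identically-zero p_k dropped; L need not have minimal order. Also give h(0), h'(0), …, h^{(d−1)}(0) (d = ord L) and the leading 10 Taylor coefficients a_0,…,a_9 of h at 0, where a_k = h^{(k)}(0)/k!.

L = (12 + 48·x + 96·x^2) + (-1 + 24·x^2 + 32·x^3)·Dx  (order 1).
h: a_k = 8, 96, 768, 5632, 38400, 251904, 1605632, 10027008, 61636608, 374210560, …
ICs: h(0) = 8.

f: a_k = 2, 8, 32, 128, 512, 2048, 8192, 32768, 131072, 524288, …
f∘r: x↦r, Dx↦Dx/r' in L_f ⇒ L₀.
Derive L from L₀ (diff closure).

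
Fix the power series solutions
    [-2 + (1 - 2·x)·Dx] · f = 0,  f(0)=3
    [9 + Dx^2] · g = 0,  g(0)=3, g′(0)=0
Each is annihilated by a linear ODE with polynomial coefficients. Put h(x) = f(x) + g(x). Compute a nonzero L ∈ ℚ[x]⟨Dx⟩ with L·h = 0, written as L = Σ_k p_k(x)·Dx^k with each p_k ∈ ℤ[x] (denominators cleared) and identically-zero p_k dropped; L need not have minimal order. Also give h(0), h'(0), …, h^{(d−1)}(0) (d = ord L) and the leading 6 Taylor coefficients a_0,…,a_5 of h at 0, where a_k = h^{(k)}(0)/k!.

L = (594 - 648·x + 648·x^2) + (-153 + 630·x - 972·x^2 + 648·x^3)·Dx + (66 - 72·x + 72·x^2)·Dx^2 + (-17 + 70·x - 108·x^2 + 72·x^3)·Dx^3  (order 3).
h: a_k = 6, 6, -3/2, 24, 465/8, 96, …
ICs: h(0) = 6, h′(0) = 6, h′′(0) = -3.

f: a_k = 3, 6, 12, 24, 48, 96, …
g: a_k = 3, 0, -27/2, 0, 81/8, 0, …
L₀ := lclm(L_f,L_g); ord L₀ ≤ 1+2.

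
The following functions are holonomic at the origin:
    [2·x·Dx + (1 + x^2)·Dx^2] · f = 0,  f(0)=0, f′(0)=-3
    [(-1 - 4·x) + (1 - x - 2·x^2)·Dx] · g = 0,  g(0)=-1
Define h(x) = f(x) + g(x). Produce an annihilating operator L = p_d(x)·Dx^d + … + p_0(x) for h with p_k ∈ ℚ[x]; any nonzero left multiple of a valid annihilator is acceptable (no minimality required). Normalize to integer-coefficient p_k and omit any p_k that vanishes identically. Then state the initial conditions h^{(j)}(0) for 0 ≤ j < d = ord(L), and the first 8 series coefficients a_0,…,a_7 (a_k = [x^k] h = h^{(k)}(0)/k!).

f: a_k = 0, -3, 0, 1, 0, -3/5, 0, 3/7, …
g: a_k = -1, -1, -3, -5, -11, -21, -43, -85, …
Sum ⇒ L₀ = lclm(L_f,L_g) in ℚ(x)⟨Dx⟩.
L = (6 - 24·x - 162·x^2 - 240·x^3 - 384·x^4 - 48·x^6)·Dx + (-16 - 74·x - 88·x^2 - 226·x^3 - 212·x^4 - 304·x^5 - 12·x^6 - 48·x^7)·Dx^2 + (3 + 4·x + 8·x^2 - 28·x^3 - 27·x^4 - 36·x^5 - 40·x^6 - 4·x^7 - 8·x^8)·Dx^3  (order 3).
h: a_k = -1, -4, -3, -4, -11, -108/5, -43, -592/7, …
ICs: h(0) = -1, h′(0) = -4, h′′(0) = -6.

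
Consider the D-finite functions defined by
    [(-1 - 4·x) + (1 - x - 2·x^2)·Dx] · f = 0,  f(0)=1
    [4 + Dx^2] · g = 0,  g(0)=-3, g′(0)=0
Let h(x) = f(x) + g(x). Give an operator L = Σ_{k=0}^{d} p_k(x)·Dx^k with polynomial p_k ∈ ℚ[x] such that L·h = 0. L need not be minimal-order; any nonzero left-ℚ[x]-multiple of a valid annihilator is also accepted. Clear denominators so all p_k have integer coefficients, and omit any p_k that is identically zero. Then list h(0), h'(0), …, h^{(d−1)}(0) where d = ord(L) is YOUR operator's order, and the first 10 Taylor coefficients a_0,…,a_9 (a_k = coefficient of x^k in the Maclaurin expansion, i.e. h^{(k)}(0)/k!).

f: a_k = 1, 1, 3, 5, 11, 21, 43, 85, 171, 341, …
g: a_k = -3, 0, 6, 0, -2, 0, 4/15, 0, -2/105, 0, …
h₀=f+g: left-lcm gives L₀, ord ≤ 3.
L = (68 + 304·x + 200·x^2 + 320·x^3 + 160·x^4 + 128·x^5) + (-20 + 12·x + 24·x^2 + 8·x^3 + 48·x^4 + 96·x^5 + 64·x^6)·Dx + (17 + 76·x + 50·x^2 + 80·x^3 + 40·x^4 + 32·x^5)·Dx^2 + (-5 + 3·x + 6·x^2 + 2·x^3 + 12·x^4 + 24·x^5 + 16·x^6)·Dx^3  (order 3).
h: a_k = -2, 1, 9, 5, 9, 21, 649/15, 85, 17953/105, 341, …
ICs: h(0) = -2, h′(0) = 1, h′′(0) = 18.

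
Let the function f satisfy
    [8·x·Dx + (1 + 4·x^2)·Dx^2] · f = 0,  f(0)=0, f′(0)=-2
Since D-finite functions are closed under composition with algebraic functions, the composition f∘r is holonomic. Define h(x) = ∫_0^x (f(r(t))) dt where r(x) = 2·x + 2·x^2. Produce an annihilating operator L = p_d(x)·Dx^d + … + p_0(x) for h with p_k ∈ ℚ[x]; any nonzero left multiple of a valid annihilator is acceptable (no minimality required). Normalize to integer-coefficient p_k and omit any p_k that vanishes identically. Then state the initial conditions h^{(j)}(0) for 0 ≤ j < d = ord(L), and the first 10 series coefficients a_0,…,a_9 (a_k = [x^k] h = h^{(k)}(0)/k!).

f: a_k = 0, -2, 0, 8/3, 0, -32/5, 0, 128/7, 0, -512/9, …
f∘r: x↦r, Dx↦Dx/r' in L_f ⇒ L₀.
Integrate: L := L₀·Dx.
L = (-2 + 32·x + 128·x^2 + 192·x^3 + 96·x^4)·Dx^2 + (1 + 2·x + 16·x^2 + 64·x^3 + 80·x^4 + 32·x^5)·Dx^3  (order 3).
h: a_k = 0, 0, -2, -4/3, 16/3, 64/5, -352/15, -3008/21, 256/7, 14336/9, …
ICs: h(0) = 0, h′(0) = 0, h′′(0) = -4.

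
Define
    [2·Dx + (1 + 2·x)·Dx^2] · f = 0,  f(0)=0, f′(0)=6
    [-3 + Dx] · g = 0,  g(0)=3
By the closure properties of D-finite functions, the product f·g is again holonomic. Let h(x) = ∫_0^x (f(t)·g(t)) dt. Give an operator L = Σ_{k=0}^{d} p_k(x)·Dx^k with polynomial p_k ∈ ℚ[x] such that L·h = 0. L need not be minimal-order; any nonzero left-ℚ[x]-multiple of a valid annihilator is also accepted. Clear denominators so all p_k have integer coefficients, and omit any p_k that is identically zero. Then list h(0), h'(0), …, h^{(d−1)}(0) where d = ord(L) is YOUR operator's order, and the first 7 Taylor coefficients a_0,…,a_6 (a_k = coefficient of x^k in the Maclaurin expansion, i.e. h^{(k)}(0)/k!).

L = (3 + 18·x)·Dx + (-4 - 12·x)·Dx^2 + (1 + 2·x)·Dx^3  (order 3).
h: a_k = 0, 0, 9, 12, 51/4, 36/5, 249/40, …
ICs: h(0) = 0, h′(0) = 0, h′′(0) = 18.

f: a_k = 0, 6, -6, 8, -12, 96/5, -32, …
g: a_k = 3, 9, 27/2, 27/2, 81/8, 243/40, 243/80, …
f·g: L₀ = L_f ⊗_s L_g, ord ≤ 2·1.
h=∫h₀ ⇒ L = L₀·Dx.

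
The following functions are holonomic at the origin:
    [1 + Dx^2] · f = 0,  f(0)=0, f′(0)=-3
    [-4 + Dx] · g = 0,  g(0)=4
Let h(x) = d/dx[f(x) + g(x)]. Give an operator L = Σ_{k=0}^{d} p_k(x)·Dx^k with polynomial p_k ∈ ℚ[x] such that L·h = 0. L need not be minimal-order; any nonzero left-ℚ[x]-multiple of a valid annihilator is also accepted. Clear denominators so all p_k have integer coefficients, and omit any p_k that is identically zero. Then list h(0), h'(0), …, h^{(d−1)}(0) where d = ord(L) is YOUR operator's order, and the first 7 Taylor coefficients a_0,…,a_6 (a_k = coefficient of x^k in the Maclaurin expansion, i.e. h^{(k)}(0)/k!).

f: a_k = 0, -3, 0, 1/2, 0, -1/40, 0, …
g: a_k = 4, 16, 32, 128/3, 128/3, 512/15, 1024/45, …
f+g: L₀ = lclm(L_f,L_g), ord ≤ 2+1.
h=h₀': d/dx-closure on L₀ ⇒ L.
L = 4 - Dx + 4·Dx^2 - Dx^3  (order 3).
h: a_k = 13, 64, 259/2, 512/3, 4093/24, 2048/15, 65539/720, …
ICs: h(0) = 13, h′(0) = 64, h′′(0) = 259.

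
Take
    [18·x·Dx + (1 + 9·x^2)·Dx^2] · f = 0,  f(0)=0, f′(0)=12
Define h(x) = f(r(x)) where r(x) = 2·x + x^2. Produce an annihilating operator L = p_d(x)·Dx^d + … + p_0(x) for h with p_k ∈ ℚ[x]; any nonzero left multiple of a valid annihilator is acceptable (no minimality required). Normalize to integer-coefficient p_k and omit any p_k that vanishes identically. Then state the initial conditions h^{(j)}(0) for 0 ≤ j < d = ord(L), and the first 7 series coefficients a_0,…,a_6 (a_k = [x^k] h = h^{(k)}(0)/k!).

f: a_k = 0, 12, 0, -36, 0, 972/5, 0, …
Change of var in L_f (x↦r) gives L₀.
L = (-1 + 72·x + 144·x^2 + 108·x^3 + 27·x^4)·Dx + (1 + x + 36·x^2 + 72·x^3 + 45·x^4 + 9·x^5)·Dx^2  (order 2).
h: a_k = 0, 24, 12, -288, -432, 30024/5, 15516, …
ICs: h(0) = 0, h′(0) = 24.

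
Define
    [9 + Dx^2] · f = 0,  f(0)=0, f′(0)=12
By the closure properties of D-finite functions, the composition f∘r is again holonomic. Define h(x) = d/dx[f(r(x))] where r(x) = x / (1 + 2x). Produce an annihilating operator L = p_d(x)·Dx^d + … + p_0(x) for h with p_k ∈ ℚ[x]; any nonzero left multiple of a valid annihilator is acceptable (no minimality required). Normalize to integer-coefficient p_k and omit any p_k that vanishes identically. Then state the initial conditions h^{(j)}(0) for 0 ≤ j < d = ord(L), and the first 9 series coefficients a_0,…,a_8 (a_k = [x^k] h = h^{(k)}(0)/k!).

f: a_k = 0, 12, 0, -18, 0, 81/10, 0, -243/140, 0, …
Substitute x→r, Dx→(1/r')Dx; clear ⇒ L₀.
h₀' ⇒ L via d/dx closure of L₀.
L = (33 + 96·x + 96·x^2) + (12 + 72·x + 144·x^2 + 96·x^3)·Dx + (1 + 8·x + 24·x^2 + 32·x^3 + 16·x^4)·Dx^2  (order 2).
h: a_k = 12, -48, 90, 48, -2319/2, 5850, -429483/20, 332652/5, -40937265/224, …
ICs: h(0) = 12, h′(0) = -48.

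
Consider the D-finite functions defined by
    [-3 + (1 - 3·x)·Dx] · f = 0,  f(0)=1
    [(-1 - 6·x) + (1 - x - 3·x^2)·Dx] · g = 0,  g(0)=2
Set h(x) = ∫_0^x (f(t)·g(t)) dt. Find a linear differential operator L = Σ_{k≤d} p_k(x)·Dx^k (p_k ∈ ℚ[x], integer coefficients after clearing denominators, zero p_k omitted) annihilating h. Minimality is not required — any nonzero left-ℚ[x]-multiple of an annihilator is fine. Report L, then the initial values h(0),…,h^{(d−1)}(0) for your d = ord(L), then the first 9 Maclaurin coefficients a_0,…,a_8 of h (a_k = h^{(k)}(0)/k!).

L = (-4 + 27·x^2)·Dx + (1 - 4·x + 9·x^3)·Dx^2  (order 2).
h: a_k = 0, 2, 4, 32/3, 55/2, 368/5, 592/3, 3746/7, 1459, …
ICs: h(0) = 0, h′(0) = 2.

f: a_k = 1, 3, 9, 27, 81, 243, 729, 2187, 6561, …
g: a_k = 2, 2, 8, 14, 38, 80, 194, 434, 1016, …
L₀ := L_f ⊗_s L_g (sym. prod.), ord ≤ 1.
h=∫h₀ ⇒ L = L₀·Dx.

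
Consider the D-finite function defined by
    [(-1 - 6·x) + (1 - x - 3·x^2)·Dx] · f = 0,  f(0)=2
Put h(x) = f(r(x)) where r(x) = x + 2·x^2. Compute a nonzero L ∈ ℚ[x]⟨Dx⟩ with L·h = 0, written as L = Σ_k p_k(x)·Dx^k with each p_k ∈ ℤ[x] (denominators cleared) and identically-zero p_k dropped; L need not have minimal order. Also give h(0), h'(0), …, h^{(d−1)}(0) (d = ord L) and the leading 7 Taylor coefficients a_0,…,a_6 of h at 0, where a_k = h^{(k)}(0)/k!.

L = (1 + 10·x + 36·x^2 + 48·x^3) + (-1 + x + 5·x^2 + 12·x^3 + 12·x^4)·Dx  (order 1).
h: a_k = 2, 2, 12, 46, 154, 552, 2018, …
ICs: h(0) = 2.

f: a_k = 2, 2, 8, 14, 38, 80, 194, …
Substitute x→r, Dx→(1/r')Dx; clear ⇒ L₀.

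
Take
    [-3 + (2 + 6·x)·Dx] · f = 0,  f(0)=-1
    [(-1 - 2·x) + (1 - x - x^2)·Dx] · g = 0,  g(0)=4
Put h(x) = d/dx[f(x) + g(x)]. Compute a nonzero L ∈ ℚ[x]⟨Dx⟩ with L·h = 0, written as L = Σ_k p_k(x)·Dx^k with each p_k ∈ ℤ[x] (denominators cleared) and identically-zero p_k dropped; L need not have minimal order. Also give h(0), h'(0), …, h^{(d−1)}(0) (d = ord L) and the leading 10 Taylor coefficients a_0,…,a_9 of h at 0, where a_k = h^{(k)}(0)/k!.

f: a_k = -1, -3/2, 9/8, -27/16, 405/128, -1701/256, 15309/1024, -72171/2048, 2814669/32768, -14073345/65536, …
g: a_k = 4, 4, 8, 12, 20, 32, 52, 84, 136, 220, …
h₀=f+g: left-lcm gives L₀, ord ≤ 2.
h₀' ⇒ L via d/dx closure of L₀.
L = (-216 - 666·x - 972·x^2 - 468·x^3 - 270·x^4) + (-45 - 624·x - 2079·x^2 - 2688·x^3 - 1737·x^4 - 810·x^5)·Dx + (22 + 122·x + 146·x^2 - 162·x^3 - 426·x^4 - 474·x^5 - 180·x^6)·Dx^2  (order 2).
h: a_k = 5/2, 73/4, 495/16, 2965/32, 32455/256, 205671/512, 699027/2048, 7271117/4096, 3101175/65536, 1184356915/131072, …
ICs: h(0) = 5/2, h′(0) = 73/4.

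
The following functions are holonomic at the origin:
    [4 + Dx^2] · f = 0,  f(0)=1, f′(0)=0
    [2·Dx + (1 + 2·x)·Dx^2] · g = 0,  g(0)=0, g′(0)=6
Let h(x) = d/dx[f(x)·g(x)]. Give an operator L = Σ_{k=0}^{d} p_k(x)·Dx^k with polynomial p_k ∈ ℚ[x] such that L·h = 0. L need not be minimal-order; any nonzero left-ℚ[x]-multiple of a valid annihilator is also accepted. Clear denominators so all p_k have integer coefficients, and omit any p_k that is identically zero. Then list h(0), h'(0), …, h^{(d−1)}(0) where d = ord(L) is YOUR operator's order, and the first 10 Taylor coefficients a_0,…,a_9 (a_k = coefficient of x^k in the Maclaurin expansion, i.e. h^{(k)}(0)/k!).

f: a_k = 1, 0, -2, 0, 2/3, 0, -4/45, 0, 2/315, 0, …
g: a_k = 0, 6, -6, 8, -12, 96/5, -32, 384/7, -96, 512/3, …
Product ⇒ symmetric product L₀, ord ≤ 4.
Derive L from L₀ (diff closure).
L = (-400 - 1408·x - 2688·x^2 + 1536·x^3 + 11008·x^4 + 12288·x^5 + 4096·x^6) + (-192 - 512·x + 640·x^2 + 3840·x^3 + 5120·x^4 + 2048·x^5)·Dx + (-112 - 352·x - 224·x^2 + 2304·x^3 + 6272·x^4 + 6144·x^5 + 2048·x^6)·Dx^2 + (-48 - 128·x + 160·x^2 + 960·x^3 + 1280·x^4 + 512·x^5)·Dx^3 + (-3 + 112·x^2 + 480·x^3 + 880·x^4 + 768·x^5 + 256·x^6)·Dx^4  (order 4).
h: a_k = 6, -12, -12, 0, 36, -72, 744/5, -4736/15, 4604/7, -28456/21, …
ICs: h(0) = 6, h′(0) = -12, h′′(0) = -24, h′′′(0) = 0.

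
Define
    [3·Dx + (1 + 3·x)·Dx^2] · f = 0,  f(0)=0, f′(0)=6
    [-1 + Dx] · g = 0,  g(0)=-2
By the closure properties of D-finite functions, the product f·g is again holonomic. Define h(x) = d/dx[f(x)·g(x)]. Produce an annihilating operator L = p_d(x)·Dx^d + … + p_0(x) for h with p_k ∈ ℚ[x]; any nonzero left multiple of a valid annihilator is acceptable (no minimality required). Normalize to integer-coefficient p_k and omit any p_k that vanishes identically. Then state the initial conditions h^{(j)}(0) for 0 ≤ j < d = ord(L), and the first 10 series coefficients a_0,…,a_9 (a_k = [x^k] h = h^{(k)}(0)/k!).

f: a_k = 0, 6, -9, 18, -81/2, 486/5, -243, 4374/7, -6561/4, 4374, …
g: a_k = -2, -2, -1, -1/3, -1/12, -1/60, -1/360, -1/2520, -1/20160, -1/181440, …
Product ⇒ symmetric product L₀, ord ≤ 2.
h=h₀': d/dx-closure on L₀ ⇒ L.
L = (13 - 12·x + 9·x^2) + (-11 + 15·x - 18·x^2)·Dx + (-2 - 3·x + 9·x^2)·Dx^2  (order 2).
h: a_k = -12, 12, -72, 208, -1289/2, 3921/2, -89122/15, 269338/15, -12133959/224, 4935863537/30240, …
ICs: h(0) = -12, h′(0) = 12.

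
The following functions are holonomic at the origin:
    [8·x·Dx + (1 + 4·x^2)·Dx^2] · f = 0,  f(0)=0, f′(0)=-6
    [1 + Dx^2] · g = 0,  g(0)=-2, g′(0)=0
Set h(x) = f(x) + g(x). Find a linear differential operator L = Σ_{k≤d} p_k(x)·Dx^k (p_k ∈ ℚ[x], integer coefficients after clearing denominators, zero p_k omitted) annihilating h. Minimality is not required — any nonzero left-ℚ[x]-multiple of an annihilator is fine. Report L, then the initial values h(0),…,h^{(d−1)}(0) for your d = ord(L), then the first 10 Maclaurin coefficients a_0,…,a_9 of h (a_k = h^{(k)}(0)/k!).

f: a_k = 0, -6, 0, 8, 0, -96/5, 0, 384/7, 0, -512/3, …
g: a_k = -2, 0, 1, 0, -1/12, 0, 1/360, 0, -1/20160, 0, …
L₀ := lclm(L_f,L_g); ord L₀ ≤ 2+2.
L = (-376·x + 1600·x^3 + 128·x^5)·Dx + (-7 + 76·x^2 + 432·x^4 + 64·x^6)·Dx^2 + (-376·x + 1600·x^3 + 128·x^5)·Dx^3 + (-7 + 76·x^2 + 432·x^4 + 64·x^6)·Dx^4  (order 4).
h: a_k = -2, -6, 1, 8, -1/12, -96/5, 1/360, 384/7, -1/20160, -512/3, …
ICs: h(0) = -2, h′(0) = -6, h′′(0) = 2, h′′′(0) = 48.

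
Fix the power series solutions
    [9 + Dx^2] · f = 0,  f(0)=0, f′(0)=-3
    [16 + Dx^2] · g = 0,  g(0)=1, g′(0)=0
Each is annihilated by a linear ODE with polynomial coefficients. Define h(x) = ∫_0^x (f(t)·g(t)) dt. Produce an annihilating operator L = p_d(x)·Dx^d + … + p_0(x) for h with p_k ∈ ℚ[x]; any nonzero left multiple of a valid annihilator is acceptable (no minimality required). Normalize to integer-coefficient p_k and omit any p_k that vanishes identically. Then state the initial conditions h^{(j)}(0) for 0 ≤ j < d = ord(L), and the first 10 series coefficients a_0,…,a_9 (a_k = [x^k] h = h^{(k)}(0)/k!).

f: a_k = 0, -3, 0, 9/2, 0, -81/40, 0, 243/560, 0, -243/4480, …
g: a_k = 1, 0, -8, 0, 32/3, 0, -256/45, 0, 512/315, 0, …
f·g: L₀ = L_f ⊗_s L_g, ord ≤ 2·2.
h=∫h₀ ⇒ L = L₀·Dx.
L = 49·Dx + 50·Dx^3 + Dx^5  (order 5).
h: a_k = 0, 0, -3/2, 0, 57/8, 0, -2801/240, 0, 137257/13440, 0, …
ICs: h(0) = 0, h′(0) = 0, h′′(0) = -3, h′′′(0) = 0, h′′′′(0) = 171.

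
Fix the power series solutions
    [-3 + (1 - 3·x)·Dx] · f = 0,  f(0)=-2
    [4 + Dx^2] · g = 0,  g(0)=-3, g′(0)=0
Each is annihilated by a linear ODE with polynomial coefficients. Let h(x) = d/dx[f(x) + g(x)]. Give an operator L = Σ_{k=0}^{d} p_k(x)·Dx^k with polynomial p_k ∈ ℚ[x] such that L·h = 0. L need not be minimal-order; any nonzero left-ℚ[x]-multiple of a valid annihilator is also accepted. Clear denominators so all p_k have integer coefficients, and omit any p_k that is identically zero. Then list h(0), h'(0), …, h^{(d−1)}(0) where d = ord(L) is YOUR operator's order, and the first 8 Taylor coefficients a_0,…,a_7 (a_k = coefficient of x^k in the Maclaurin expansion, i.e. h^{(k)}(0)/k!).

f: a_k = -2, -6, -18, -54, -162, -486, -1458, -4374, …
g: a_k = -3, 0, 6, 0, -2, 0, 4/15, 0, …
L₀ := lclm(L_f,L_g); ord L₀ ≤ 1+2.
h=h₀': d/dx-closure on L₀ ⇒ L.
L = (1344 - 288·x + 432·x^2) + (-116 + 396·x - 216·x^2 + 216·x^3)·Dx + (336 - 72·x + 108·x^2)·Dx^2 + (-29 + 99·x - 54·x^2 + 54·x^3)·Dx^3  (order 3).
h: a_k = -6, -24, -162, -656, -2430, -43732/5, -30618, -11022496/105, …
ICs: h(0) = -6, h′(0) = -24, h′′(0) = -324.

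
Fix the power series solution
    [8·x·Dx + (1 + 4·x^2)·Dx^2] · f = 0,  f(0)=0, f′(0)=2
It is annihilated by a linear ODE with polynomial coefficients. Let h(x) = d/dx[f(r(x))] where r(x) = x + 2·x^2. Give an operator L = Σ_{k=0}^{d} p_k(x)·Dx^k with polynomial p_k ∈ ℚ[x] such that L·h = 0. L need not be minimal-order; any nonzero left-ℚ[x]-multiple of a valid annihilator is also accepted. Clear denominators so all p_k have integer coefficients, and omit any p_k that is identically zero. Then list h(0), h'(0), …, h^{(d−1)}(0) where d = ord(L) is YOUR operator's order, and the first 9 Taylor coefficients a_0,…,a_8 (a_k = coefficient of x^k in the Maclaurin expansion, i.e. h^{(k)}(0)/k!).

f: a_k = 0, 2, 0, -8/3, 0, 32/5, 0, -128/7, 0, …
Change of var in L_f (x↦r) gives L₀.
h=h₀': d/dx-closure on L₀ ⇒ L.
L = (-4 + 8·x + 64·x^2 + 192·x^3 + 192·x^4) + (1 + 4·x + 4·x^2 + 32·x^3 + 80·x^4 + 64·x^5)·Dx  (order 1).
h: a_k = 2, 8, -8, -64, -128, 256, 1664, 2048, -8704, …
ICs: h(0) = 2.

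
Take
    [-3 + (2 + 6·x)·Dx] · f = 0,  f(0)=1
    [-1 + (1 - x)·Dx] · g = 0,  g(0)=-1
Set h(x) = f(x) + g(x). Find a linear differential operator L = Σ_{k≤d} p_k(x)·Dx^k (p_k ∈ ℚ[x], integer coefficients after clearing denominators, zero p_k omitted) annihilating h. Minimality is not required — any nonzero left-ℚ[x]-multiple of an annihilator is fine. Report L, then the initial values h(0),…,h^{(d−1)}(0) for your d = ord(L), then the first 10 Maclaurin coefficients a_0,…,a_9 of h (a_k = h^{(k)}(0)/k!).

f: a_k = 1, 3/2, -9/8, 27/16, -405/128, 1701/256, -15309/1024, 72171/2048, -2814669/32768, 14073345/65536, …
g: a_k = -1, -1, -1, -1, -1, -1, -1, -1, -1, -1, …
L₀ := lclm(L_f,L_g); ord L₀ ≤ 1+1.
L = (21 + 27·x) + (-17 - 30·x - 81·x^2)·Dx + (-2 + 14·x + 42·x^2 - 54·x^3)·Dx^2  (order 2).
h: a_k = 0, 1/2, -17/8, 11/16, -533/128, 1445/256, -16333/1024, 70123/2048, -2847437/32768, 14007809/65536, …
ICs: h(0) = 0, h′(0) = 1/2.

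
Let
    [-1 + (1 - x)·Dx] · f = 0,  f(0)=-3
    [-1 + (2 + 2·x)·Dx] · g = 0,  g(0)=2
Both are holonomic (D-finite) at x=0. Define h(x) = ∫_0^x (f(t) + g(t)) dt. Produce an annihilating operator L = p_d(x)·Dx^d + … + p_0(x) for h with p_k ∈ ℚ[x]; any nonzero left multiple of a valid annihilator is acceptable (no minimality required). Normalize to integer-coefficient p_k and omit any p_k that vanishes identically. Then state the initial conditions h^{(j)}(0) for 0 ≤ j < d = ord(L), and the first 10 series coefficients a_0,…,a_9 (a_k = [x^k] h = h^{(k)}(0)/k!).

L = (-5 - 3·x)·Dx + (9 + 14·x + 9·x^2)·Dx^2 + (-2 - 6·x + 2·x^2 + 6·x^3)·Dx^3  (order 3).
h: a_k = 0, -1, -1, -13/12, -23/32, -197/320, -377/768, -1557/3584, -3039/8192, -5509/16384, …
ICs: h(0) = 0, h′(0) = -1, h′′(0) = -2.

f: a_k = -3, -3, -3, -3, -3, -3, -3, -3, -3, -3, …
g: a_k = 2, 1, -1/4, 1/8, -5/64, 7/128, -21/512, 33/1024, -429/16384, 715/32768, …
Weyl lclm of L_f,L_g ⇒ L₀ (ord ≤ 2).
∫: right-multiply L₀ by Dx.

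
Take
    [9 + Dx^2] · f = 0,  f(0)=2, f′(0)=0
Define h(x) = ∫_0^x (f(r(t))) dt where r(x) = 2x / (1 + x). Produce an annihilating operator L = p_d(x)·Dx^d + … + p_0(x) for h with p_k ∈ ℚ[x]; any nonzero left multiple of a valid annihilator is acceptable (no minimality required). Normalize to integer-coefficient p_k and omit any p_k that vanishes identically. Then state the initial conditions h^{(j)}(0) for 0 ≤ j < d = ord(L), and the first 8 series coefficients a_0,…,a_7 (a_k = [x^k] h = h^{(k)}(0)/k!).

f: a_k = 2, 0, -9, 0, 27/4, 0, -81/40, 0, …
Substitute x→r, Dx→(1/r')Dx; clear ⇒ L₀.
∫: right-multiply L₀ by Dx.
L = 36·Dx + (2 + 6·x + 6·x^2 + 2·x^3)·Dx^2 + (1 + 4·x + 6·x^2 + 4·x^3 + x^4)·Dx^3  (order 3).
h: a_k = 0, 2, 0, -12, 18, 0, -48, 3852/35, …
ICs: h(0) = 0, h′(0) = 2, h′′(0) = 0.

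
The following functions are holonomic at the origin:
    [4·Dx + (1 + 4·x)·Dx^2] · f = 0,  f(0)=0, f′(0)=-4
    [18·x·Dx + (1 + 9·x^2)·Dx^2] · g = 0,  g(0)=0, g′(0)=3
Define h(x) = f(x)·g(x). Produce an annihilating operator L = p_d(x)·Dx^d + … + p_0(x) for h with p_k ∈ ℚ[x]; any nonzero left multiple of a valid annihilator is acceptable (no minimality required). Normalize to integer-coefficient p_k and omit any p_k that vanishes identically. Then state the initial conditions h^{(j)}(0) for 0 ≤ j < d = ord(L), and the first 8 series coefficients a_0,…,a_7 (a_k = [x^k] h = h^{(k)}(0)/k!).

f: a_k = 0, -4, 8, -64/3, 64, -1024/5, 2048/3, -16384/7, …
g: a_k = 0, 3, 0, -9, 0, 243/5, 0, -2187/7, …
Sym-product of L_f,L_g gives L₀ (≤ ord 4).
L = (2448 + 17280·x + 76464·x^2 + 518400·x^3 + 1399680·x^4 + 2426112·x^5 + 1679616·x^7)·Dx + (452 + 10800·x + 98028·x^2 + 491184·x^3 + 1840320·x^4 + 4339008·x^5 + 6531840·x^6 + 1259712·x^7 + 5878656·x^8)·Dx^2 + (136 + 1912·x + 18576·x^2 + 103608·x^3 + 389448·x^4 + 1100304·x^5 + 2239488·x^6 + 3277584·x^7 + 1259712·x^8 + 3359232·x^9)·Dx^3 + (13 + 176·x + 1234·x^2 + 6048·x^3 + 22833·x^4 + 68688·x^5 + 154224·x^6 + 279936·x^7 + 399492·x^8 + 209952·x^9 + 419904·x^10)·Dx^4  (order 4).
h: a_k = 0, 0, -12, 24, -28, 120, -3084/5, 9304/5, …
ICs: h(0) = 0, h′(0) = 0, h′′(0) = -24, h′′′(0) = 144.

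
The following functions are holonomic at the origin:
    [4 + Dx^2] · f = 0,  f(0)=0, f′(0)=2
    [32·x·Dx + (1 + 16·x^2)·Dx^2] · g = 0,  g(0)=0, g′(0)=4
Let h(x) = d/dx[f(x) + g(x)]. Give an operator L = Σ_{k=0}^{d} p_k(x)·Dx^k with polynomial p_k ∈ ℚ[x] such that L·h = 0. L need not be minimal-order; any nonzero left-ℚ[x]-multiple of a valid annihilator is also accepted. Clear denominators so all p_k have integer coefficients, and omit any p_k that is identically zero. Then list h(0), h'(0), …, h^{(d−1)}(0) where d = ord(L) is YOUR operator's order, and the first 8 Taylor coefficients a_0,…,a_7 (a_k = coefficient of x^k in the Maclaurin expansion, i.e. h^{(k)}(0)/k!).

f: a_k = 0, 2, 0, -4/3, 0, 4/15, 0, -8/315, …
g: a_k = 0, 4, 0, -64/3, 0, 1024/5, 0, -16384/7, …
L₀ := lclm(L_f,L_g); ord L₀ ≤ 2+2.
h₀' ⇒ L via d/dx closure of L₀.
L = (-6016·x + 102400·x^3 + 32768·x^5) + (-28 + 1216·x^2 + 27648·x^4 + 16384·x^6)·Dx + (-1504·x + 25600·x^3 + 8192·x^5)·Dx^2 + (-7 + 304·x^2 + 6912·x^4 + 4096·x^6)·Dx^3  (order 3).
h: a_k = 6, 0, -68, 0, 3076/3, 0, -737288/45, 0, …
ICs: h(0) = 6, h′(0) = 0, h′′(0) = -136.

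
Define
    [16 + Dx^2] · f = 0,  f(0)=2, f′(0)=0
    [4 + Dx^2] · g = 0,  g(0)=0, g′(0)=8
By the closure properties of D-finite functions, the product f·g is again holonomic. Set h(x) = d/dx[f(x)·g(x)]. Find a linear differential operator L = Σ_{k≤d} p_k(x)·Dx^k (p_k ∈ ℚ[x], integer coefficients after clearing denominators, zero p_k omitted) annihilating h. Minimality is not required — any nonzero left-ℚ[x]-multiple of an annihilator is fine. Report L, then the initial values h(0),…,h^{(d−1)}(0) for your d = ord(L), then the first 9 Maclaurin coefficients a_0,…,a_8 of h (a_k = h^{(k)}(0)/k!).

L = 144 + 40·Dx^2 + Dx^4  (order 4).
h: a_k = 16, 0, -416, 0, 3872/3, 0, -69952/45, 0, 314912/315, …
ICs: h(0) = 16, h′(0) = 0, h′′(0) = -832, h′′′(0) = 0.

f: a_k = 2, 0, -16, 0, 64/3, 0, -512/45, 0, 1024/315, …
g: a_k = 0, 8, 0, -16/3, 0, 16/15, 0, -32/315, 0, …
Sym-product of L_f,L_g gives L₀ (≤ ord 4).
h=h₀': d/dx-closure on L₀ ⇒ L.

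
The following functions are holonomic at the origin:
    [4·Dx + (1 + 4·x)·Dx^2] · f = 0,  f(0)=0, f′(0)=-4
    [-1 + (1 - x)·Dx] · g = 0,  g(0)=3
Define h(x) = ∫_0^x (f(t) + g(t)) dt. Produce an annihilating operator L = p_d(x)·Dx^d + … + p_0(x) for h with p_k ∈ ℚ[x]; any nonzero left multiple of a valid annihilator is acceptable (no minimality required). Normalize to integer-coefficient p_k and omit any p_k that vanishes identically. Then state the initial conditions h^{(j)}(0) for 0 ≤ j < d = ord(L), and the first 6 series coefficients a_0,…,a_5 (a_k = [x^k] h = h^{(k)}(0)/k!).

f: a_k = 0, -4, 8, -64/3, 64, -1024/5, …
g: a_k = 3, 3, 3, 3, 3, 3, …
L₀ := lclm(L_f,L_g); ord L₀ ≤ 2+1.
∫: right-multiply L₀ by Dx.
L = (-44 - 16·x)·Dx^2 + (13 - 56·x - 32·x^2)·Dx^3 + (3 + 11·x - 6·x^2 - 8·x^3)·Dx^4  (order 4).
h: a_k = 0, 3, -1/2, 11/3, -55/12, 67/5, …
ICs: h(0) = 0, h′(0) = 3, h′′(0) = -1, h′′′(0) = 22.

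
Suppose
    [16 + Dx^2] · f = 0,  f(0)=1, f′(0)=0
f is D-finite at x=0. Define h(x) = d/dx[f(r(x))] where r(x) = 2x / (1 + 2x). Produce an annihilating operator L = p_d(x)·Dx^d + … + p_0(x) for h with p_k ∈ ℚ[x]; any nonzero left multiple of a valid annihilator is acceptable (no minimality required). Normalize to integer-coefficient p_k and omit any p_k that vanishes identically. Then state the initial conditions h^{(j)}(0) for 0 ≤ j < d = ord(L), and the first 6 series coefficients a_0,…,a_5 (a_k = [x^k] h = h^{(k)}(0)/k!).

L = (88 + 96·x + 96·x^2) + (12 + 72·x + 144·x^2 + 96·x^3)·Dx + (1 + 8·x + 24·x^2 + 32·x^3 + 16·x^4)·Dx^2  (order 2).
h: a_k = 0, -64, 384, -2560/3, -5120/3, 351232/15, …
ICs: h(0) = 0, h′(0) = -64.

f: a_k = 1, 0, -8, 0, 32/3, 0, …
f∘r: x↦r, Dx↦Dx/r' in L_f ⇒ L₀.
h₀' ⇒ L via d/dx closure of L₀.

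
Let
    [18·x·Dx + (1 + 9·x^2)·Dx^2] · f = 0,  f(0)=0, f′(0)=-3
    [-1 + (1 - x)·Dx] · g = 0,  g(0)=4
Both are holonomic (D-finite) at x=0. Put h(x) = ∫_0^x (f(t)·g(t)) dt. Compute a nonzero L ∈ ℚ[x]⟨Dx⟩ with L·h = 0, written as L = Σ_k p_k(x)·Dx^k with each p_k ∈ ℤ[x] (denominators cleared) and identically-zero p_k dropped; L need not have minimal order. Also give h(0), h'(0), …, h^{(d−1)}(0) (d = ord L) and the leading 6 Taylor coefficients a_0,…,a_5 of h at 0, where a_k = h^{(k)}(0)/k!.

f: a_k = 0, -3, 0, 9, 0, -243/5, …
g: a_k = 4, 4, 4, 4, 4, 4, …
f·g: L₀ = L_f ⊗_s L_g, ord ≤ 2·1.
h=∫h₀ ⇒ L = L₀·Dx.
L = 18·x·Dx + (2 - 18·x + 36·x^2)·Dx^2 + (-1 + x - 9·x^2 + 9·x^3)·Dx^3  (order 3).
h: a_k = 0, 0, -6, -4, 6, 24/5, …
ICs: h(0) = 0, h′(0) = 0, h′′(0) = -12.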